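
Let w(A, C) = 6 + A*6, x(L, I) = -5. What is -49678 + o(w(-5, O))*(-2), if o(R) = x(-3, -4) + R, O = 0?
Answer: -49620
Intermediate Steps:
w(A, C) = 6 + 6*A
o(R) = -5 + R
-49678 + o(w(-5, O))*(-2) = -49678 + (-5 + (6 + 6*(-5)))*(-2) = -49678 + (-5 + (6 - 30))*(-2) = -49678 + (-5 - 24)*(-2) = -49678 - 29*(-2) = -49678 + 58 = -49620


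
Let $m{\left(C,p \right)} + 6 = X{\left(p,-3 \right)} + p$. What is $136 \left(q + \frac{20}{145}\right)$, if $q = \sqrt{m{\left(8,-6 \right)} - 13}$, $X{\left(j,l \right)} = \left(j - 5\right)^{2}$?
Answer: $\frac{544}{29} + 544 \sqrt{6} \approx 1351.3$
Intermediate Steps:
$X{\left(j,l \right)} = \left(-5 + j\right)^{2}$
$m{\left(C,p \right)} = -6 + p + \left(-5 + p\right)^{2}$ ($m{\left(C,p \right)} = -6 + \left(\left(-5 + p\right)^{2} + p\right) = -6 + \left(p + \left(-5 + p\right)^{2}\right) = -6 + p + \left(-5 + p\right)^{2}$)
$q = 4 \sqrt{6}$ ($q = \sqrt{\left(-6 - 6 + \left(-5 - 6\right)^{2}\right) - 13} = \sqrt{\left(-6 - 6 + \left(-11\right)^{2}\right) - 13} = \sqrt{\left(-6 - 6 + 121\right) - 13} = \sqrt{109 - 13} = \sqrt{96} = 4 \sqrt{6} \approx 9.798$)
$136 \left(q + \frac{20}{145}\right) = 136 \left(4 \sqrt{6} + \frac{20}{145}\right) = 136 \left(4 \sqrt{6} + 20 \cdot \frac{1}{145}\right) = 136 \left(4 \sqrt{6} + \frac{4}{29}\right) = 136 \left(\frac{4}{29} + 4 \sqrt{6}\right) = \frac{544}{29} + 544 \sqrt{6}$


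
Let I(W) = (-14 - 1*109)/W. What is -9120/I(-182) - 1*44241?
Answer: -2367161/41 ≈ -57736.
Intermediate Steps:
I(W) = -123/W (I(W) = (-14 - 109)/W = -123/W)
-9120/I(-182) - 1*44241 = -9120/((-123/(-182))) - 1*44241 = -9120/((-123*(-1/182))) - 44241 = -9120/123/182 - 44241 = -9120*182/123 - 44241 = -553280/41 - 44241 = -2367161/41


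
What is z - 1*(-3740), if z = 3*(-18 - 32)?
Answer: 3590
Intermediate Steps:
z = -150 (z = 3*(-50) = -150)
z - 1*(-3740) = -150 - 1*(-3740) = -150 + 3740 = 3590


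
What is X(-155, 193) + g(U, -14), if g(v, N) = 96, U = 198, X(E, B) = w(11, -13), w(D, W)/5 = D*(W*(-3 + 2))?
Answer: 811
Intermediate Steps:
w(D, W) = -5*D*W (w(D, W) = 5*(D*(W*(-3 + 2))) = 5*(D*(W*(-1))) = 5*(D*(-W)) = 5*(-D*W) = -5*D*W)
X(E, B) = 715 (X(E, B) = -5*11*(-13) = 715)
X(-155, 193) + g(U, -14) = 715 + 96 = 811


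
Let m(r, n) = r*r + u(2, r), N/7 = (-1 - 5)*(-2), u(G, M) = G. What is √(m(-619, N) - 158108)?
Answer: √225055 ≈ 474.40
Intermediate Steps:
N = 84 (N = 7*((-1 - 5)*(-2)) = 7*(-6*(-2)) = 7*12 = 84)
m(r, n) = 2 + r² (m(r, n) = r*r + 2 = r² + 2 = 2 + r²)
√(m(-619, N) - 158108) = √((2 + (-619)²) - 158108) = √((2 + 383161) - 158108) = √(383163 - 158108) = √225055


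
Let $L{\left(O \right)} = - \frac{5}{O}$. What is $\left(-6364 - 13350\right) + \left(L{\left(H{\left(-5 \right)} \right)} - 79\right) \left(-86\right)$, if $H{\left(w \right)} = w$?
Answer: $-13006$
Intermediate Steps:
$\left(-6364 - 13350\right) + \left(L{\left(H{\left(-5 \right)} \right)} - 79\right) \left(-86\right) = \left(-6364 - 13350\right) + \left(- \frac{5}{-5} - 79\right) \left(-86\right) = -19714 + \left(\left(-5\right) \left(- \frac{1}{5}\right) - 79\right) \left(-86\right) = -19714 + \left(1 - 79\right) \left(-86\right) = -19714 - -6708 = -19714 + 6708 = -13006$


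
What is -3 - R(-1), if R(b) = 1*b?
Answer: -2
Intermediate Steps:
R(b) = b
-3 - R(-1) = -3 - 1*(-1) = -3 + 1 = -2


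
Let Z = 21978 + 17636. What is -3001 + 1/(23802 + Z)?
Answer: -190311415/63416 ≈ -3001.0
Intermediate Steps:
Z = 39614
-3001 + 1/(23802 + Z) = -3001 + 1/(23802 + 39614) = -3001 + 1/63416 = -190311415/63416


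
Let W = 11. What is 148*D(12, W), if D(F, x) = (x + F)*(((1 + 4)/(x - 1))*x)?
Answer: 18722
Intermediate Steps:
D(F, x) = 5*x*(F + x)/(-1 + x) (D(F, x) = (F + x)*((5/(-1 + x))*x) = (F + x)*(5*x/(-1 + x)) = 5*x*(F + x)/(-1 + x))
148*D(12, W) = 148*(5*11*(12 + 11)/(-1 + 11)) = 148*(5*11*23/10) = 148*(5*11*(⅒)*23) = 148*(253/2) = 18722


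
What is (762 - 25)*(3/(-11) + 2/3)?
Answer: 871/3 ≈ 290.33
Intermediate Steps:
(762 - 25)*(3/(-11) + 2/3) = 737*(3*(-1/11) + 2*(⅓)) = 737*(-3/11 + ⅔) = 737*(13/33) = 871/3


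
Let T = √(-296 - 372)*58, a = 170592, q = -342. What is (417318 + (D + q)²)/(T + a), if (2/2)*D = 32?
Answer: 5474062716/1818992351 - 7444561*I*√167/3637984702 ≈ 3.0094 - 0.026445*I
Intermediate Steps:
D = 32
T = 116*I*√167 (T = √(-668)*58 = (2*I*√167)*58 = 116*I*√167 ≈ 1499.1*I)
(417318 + (D + q)²)/(T + a) = (417318 + (32 - 342)²)/(116*I*√167 + 170592) = (417318 + (-310)²)/(170592 + 116*I*√167) = (417318 + 96100)/(170592 + 116*I*√167) = 513418/(170592 + 116*I*√167)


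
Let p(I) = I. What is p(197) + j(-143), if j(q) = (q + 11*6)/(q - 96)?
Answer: 47160/239 ≈ 197.32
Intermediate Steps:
j(q) = (66 + q)/(-96 + q) (j(q) = (q + 66)/(-96 + q) = (66 + q)/(-96 + q))
p(197) + j(-143) = 197 + (66 - 143)/(-96 - 143) = 197 - 77/(-239) = 197 - 1/239*(-77) = 197 + 77/239 = 47160/239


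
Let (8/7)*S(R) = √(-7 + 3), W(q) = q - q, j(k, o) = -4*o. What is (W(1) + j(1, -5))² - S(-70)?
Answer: 400 - 7*I/4 ≈ 400.0 - 1.75*I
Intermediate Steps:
W(q) = 0
S(R) = 7*I/4 (S(R) = 7*√(-7 + 3)/8 = 7*√(-4)/8 = 7*(2*I)/8 = 7*I/4)
(W(1) + j(1, -5))² - S(-70) = (0 - 4*(-5))² - 7*I/4 = (0 + 20)² - 7*I/4 = 20² - 7*I/4 = 400 - 7*I/4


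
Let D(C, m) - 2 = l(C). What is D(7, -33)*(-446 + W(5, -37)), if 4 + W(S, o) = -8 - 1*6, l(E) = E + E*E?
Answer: -26912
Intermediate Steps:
l(E) = E + E²
D(C, m) = 2 + C*(1 + C)
W(S, o) = -18 (W(S, o) = -4 + (-8 - 1*6) = -4 + (-8 - 6) = -4 - 14 = -18)
D(7, -33)*(-446 + W(5, -37)) = (2 + 7*(1 + 7))*(-446 - 18) = (2 + 7*8)*(-464) = (2 + 56)*(-464) = 58*(-464) = -26912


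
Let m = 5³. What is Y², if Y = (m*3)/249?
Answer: 15625/6889 ≈ 2.2681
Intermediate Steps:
m = 125
Y = 125/83 (Y = (125*3)/249 = 375*(1/249) = 125/83 ≈ 1.5060)
Y² = (125/83)² = 15625/6889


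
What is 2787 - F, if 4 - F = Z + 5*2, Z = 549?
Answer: 3342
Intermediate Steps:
F = -555 (F = 4 - (549 + 5*2) = 4 - (549 + 10) = 4 - 1*559 = 4 - 559 = -555)
2787 - F = 2787 - 1*(-555) = 2787 + 555 = 3342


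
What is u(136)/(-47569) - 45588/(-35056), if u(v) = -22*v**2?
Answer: 4108320661/416894716 ≈ 9.8546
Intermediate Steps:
u(136)/(-47569) - 45588/(-35056) = -22*136**2/(-47569) - 45588/(-35056) = -22*18496*(-1/47569) - 45588*(-1/35056) = -406912*(-1/47569) + 11397/8764 = 406912/47569 + 11397/8764 = 4108320661/416894716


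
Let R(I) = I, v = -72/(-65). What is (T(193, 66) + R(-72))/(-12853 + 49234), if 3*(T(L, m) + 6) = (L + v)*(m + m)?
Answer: 550078/2364765 ≈ 0.23261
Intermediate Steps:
v = 72/65 (v = -72*(-1/65) = 72/65 ≈ 1.1077)
T(L, m) = -6 + 2*m*(72/65 + L)/3 (T(L, m) = -6 + ((L + 72/65)*(m + m))/3 = -6 + ((72/65 + L)*(2*m))/3 = -6 + (2*m*(72/65 + L))/3 = -6 + 2*m*(72/65 + L)/3)
(T(193, 66) + R(-72))/(-12853 + 49234) = ((-6 + (48/65)*66 + (⅔)*193*66) - 72)/(-12853 + 49234) = ((-6 + 3168/65 + 8492) - 72)/36381 = (554758/65 - 72)*(1/36381) = (550078/65)*(1/36381) = 550078/2364765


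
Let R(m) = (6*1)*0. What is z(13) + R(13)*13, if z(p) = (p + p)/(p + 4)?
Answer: 26/17 ≈ 1.5294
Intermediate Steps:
z(p) = 2*p/(4 + p) (z(p) = (2*p)/(4 + p) = 2*p/(4 + p))
R(m) = 0 (R(m) = 6*0 = 0)
z(13) + R(13)*13 = 2*13/(4 + 13) + 0*13 = 2*13/17 + 0 = 2*13*(1/17) + 0 = 26/17 + 0 = 26/17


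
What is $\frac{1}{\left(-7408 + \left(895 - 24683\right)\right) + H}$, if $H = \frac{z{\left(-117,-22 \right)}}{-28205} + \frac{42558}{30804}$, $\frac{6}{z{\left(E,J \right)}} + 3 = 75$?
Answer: $- \frac{868826820}{27102721130897} \approx -3.2057 \cdot 10^{-5}$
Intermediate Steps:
$z{\left(E,J \right)} = \frac{1}{12}$ ($z{\left(E,J \right)} = \frac{6}{-3 + 75} = \frac{6}{72} = 6 \cdot \frac{1}{72} = \frac{1}{12}$)
$H = \frac{1200345823}{868826820}$ ($H = \frac{1}{12 \left(-28205\right)} + \frac{42558}{30804} = \frac{1}{12} \left(- \frac{1}{28205}\right) + 42558 \cdot \frac{1}{30804} = - \frac{1}{338460} + \frac{7093}{5134} = \frac{1200345823}{868826820} \approx 1.3816$)
$\frac{1}{\left(-7408 + \left(895 - 24683\right)\right) + H} = \frac{1}{\left(-7408 + \left(895 - 24683\right)\right) + \frac{1200345823}{868826820}} = \frac{1}{\left(-7408 - 23788\right) + \frac{1200345823}{868826820}} = \frac{1}{-31196 + \frac{1200345823}{868826820}} = \frac{1}{- \frac{27102721130897}{868826820}} = - \frac{868826820}{27102721130897}$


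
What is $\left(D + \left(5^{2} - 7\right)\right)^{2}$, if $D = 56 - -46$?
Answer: $14400$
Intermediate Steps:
$D = 102$ ($D = 56 + 46 = 102$)
$\left(D + \left(5^{2} - 7\right)\right)^{2} = \left(102 + \left(5^{2} - 7\right)\right)^{2} = \left(102 + \left(25 - 7\right)\right)^{2} = \left(102 + 18\right)^{2} = 120^{2} = 14400$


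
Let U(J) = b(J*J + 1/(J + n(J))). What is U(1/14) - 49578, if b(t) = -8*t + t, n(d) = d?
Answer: -1389557/28 ≈ -49627.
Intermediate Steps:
b(t) = -7*t
U(J) = -7*J² - 7/(2*J) (U(J) = -7*(J*J + 1/(J + J)) = -7*(J² + 1/(2*J)) = -7*J² - 7/(2*J))
U(1/14) - 49578 = 7*(-1 - 2*(1/14)³)/(2*(1/14)) - 49578 = (7/2)*14*(-1 - 2*1/2744) - 49578 = (7/2)*14*(-1 - 1/1372) - 49578 = (7/2)*14*(-1373/1372) - 49578 = -1373/28 - 49578 = -1389557/28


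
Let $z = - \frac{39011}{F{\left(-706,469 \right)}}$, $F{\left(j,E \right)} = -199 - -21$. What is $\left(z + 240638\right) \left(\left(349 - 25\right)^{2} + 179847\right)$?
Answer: $\frac{12211095429225}{178} \approx 6.8602 \cdot 10^{10}$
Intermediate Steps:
$F{\left(j,E \right)} = -178$ ($F{\left(j,E \right)} = -199 + 21 = -178$)
$z = \frac{39011}{178}$ ($z = - \frac{39011}{-178} = \left(-39011\right) \left(- \frac{1}{178}\right) = \frac{39011}{178} \approx 219.16$)
$\left(z + 240638\right) \left(\left(349 - 25\right)^{2} + 179847\right) = \left(\frac{39011}{178} + 240638\right) \left(\left(349 - 25\right)^{2} + 179847\right) = \frac{42872575 \left(324^{2} + 179847\right)}{178} = \frac{42872575 \left(104976 + 179847\right)}{178} = \frac{42872575}{178} \cdot 284823 = \frac{12211095429225}{178}$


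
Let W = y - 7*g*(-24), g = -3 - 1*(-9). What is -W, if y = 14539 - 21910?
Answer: 6363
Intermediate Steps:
g = 6 (g = -3 + 9 = 6)
y = -7371
W = -6363 (W = -7371 - 7*6*(-24) = -7371 - 42*(-24) = -7371 + 1008 = -6363)
-W = -1*(-6363) = 6363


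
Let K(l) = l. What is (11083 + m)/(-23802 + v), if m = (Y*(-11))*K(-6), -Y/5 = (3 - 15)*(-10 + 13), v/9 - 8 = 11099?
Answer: 22963/76161 ≈ 0.30151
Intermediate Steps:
v = 99963 (v = 72 + 9*11099 = 72 + 99891 = 99963)
Y = 180 (Y = -5*(3 - 15)*(-10 + 13) = -(-60)*3 = -5*(-36) = 180)
m = 11880 (m = (180*(-11))*(-6) = -1980*(-6) = 11880)
(11083 + m)/(-23802 + v) = (11083 + 11880)/(-23802 + 99963) = 22963/76161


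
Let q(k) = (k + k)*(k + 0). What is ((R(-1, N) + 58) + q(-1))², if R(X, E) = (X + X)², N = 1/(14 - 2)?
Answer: 4096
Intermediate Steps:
N = 1/12 ≈ 0.083333
R(X, E) = 4*X² (R(X, E) = (2*X)² = 4*X²)
q(k) = 2*k² (q(k) = (2*k)*k = 2*k²)
((R(-1, N) + 58) + q(-1))² = ((4*(-1)² + 58) + 2*(-1)²)² = ((4*1 + 58) + 2*1)² = ((4 + 58) + 2)² = (62 + 2)² = 64² = 4096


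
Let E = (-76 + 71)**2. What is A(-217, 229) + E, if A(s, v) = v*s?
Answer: -49668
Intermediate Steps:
E = 25 (E = (-5)**2 = 25)
A(s, v) = s*v
A(-217, 229) + E = -217*229 + 25 = -49693 + 25 = -49668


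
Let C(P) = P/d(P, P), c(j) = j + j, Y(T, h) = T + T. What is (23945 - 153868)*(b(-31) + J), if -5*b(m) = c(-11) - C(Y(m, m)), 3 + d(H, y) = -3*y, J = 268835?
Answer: -31959497494847/915 ≈ -3.4928e+10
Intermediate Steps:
d(H, y) = -3 - 3*y
Y(T, h) = 2*T
c(j) = 2*j
C(P) = P/(-3 - 3*P)
b(m) = 22/5 - 2*m/(5*(3 + 6*m)) (b(m) = -(2*(-11) - (-1)*2*m/(3 + 3*(2*m)))/5 = -(-22 - (-1)*2*m/(3 + 6*m))/5 = -(-22 - (-2)*m/(3 + 6*m))/5 = -(-22 + 2*m/(3 + 6*m))/5 = 22/5 - 2*m/(5*(3 + 6*m)))
(23945 - 153868)*(b(-31) + J) = (23945 - 153868)*(2*(33 + 65*(-31))/(15*(1 + 2*(-31))) + 268835) = -129923*(2*(33 - 2015)/(15*(1 - 62)) + 268835) = -129923*((2/15)*(-1982)/(-61) + 268835) = -129923*((2/15)*(-1/61)*(-1982) + 268835) = -129923*(3964/915 + 268835) = -129923*245987989/915 = -31959497494847/915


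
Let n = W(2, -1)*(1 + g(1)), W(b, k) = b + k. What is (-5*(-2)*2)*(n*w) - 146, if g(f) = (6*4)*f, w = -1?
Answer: -646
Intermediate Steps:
g(f) = 24*f
n = 25 (n = (2 - 1)*(1 + 24*1) = 1*(1 + 24) = 1*25 = 25)
(-5*(-2)*2)*(n*w) - 146 = (-5*(-2)*2)*(25*(-1)) - 146 = (10*2)*(-25) - 146 = 20*(-25) - 146 = -500 - 146 = -646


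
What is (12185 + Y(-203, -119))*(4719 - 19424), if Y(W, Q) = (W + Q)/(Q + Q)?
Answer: -179200320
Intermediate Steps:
Y(W, Q) = (Q + W)/(2*Q) (Y(W, Q) = (Q + W)/((2*Q)) = (Q + W)*(1/(2*Q)) = (Q + W)/(2*Q))
(12185 + Y(-203, -119))*(4719 - 19424) = (12185 + (½)*(-119 - 203)/(-119))*(4719 - 19424) = (12185 + (½)*(-1/119)*(-322))*(-14705) = (12185 + 23/17)*(-14705) = (207168/17)*(-14705) = -179200320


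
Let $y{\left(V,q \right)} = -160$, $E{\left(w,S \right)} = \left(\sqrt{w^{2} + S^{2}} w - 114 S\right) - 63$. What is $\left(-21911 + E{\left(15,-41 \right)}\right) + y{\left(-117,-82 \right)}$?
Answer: $-17460 + 15 \sqrt{1906} \approx -16805.0$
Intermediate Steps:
$E{\left(w,S \right)} = -63 - 114 S + w \sqrt{S^{2} + w^{2}}$ ($E{\left(w,S \right)} = \left(\sqrt{S^{2} + w^{2}} w - 114 S\right) - 63 = \left(w \sqrt{S^{2} + w^{2}} - 114 S\right) - 63 = \left(- 114 S + w \sqrt{S^{2} + w^{2}}\right) - 63 = -63 - 114 S + w \sqrt{S^{2} + w^{2}}$)
$\left(-21911 + E{\left(15,-41 \right)}\right) + y{\left(-117,-82 \right)} = \left(-21911 - \left(-4611 - 15 \sqrt{\left(-41\right)^{2} + 15^{2}}\right)\right) - 160 = \left(-21911 + \left(-63 + 4674 + 15 \sqrt{1681 + 225}\right)\right) - 160 = \left(-21911 + \left(-63 + 4674 + 15 \sqrt{1906}\right)\right) - 160 = \left(-21911 + \left(4611 + 15 \sqrt{1906}\right)\right) - 160 = \left(-17300 + 15 \sqrt{1906}\right) - 160 = -17460 + 15 \sqrt{1906}$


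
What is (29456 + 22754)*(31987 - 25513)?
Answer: 338007540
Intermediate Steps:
(29456 + 22754)*(31987 - 25513) = 52210*6474 = 338007540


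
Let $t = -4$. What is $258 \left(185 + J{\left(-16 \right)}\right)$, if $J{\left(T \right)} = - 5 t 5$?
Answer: $73530$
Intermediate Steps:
$J{\left(T \right)} = 100$ ($J{\left(T \right)} = \left(-5\right) \left(-4\right) 5 = 20 \cdot 5 = 100$)
$258 \left(185 + J{\left(-16 \right)}\right) = 258 \left(185 + 100\right) = 258 \cdot 285 = 73530$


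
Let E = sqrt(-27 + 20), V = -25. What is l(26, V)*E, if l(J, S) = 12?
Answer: 12*I*sqrt(7) ≈ 31.749*I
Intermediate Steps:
E = I*sqrt(7) (E = sqrt(-7) = I*sqrt(7) ≈ 2.6458*I)
l(26, V)*E = 12*(I*sqrt(7)) = 12*I*sqrt(7)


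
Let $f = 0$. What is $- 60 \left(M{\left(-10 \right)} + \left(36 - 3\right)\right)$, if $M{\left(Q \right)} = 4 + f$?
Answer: $-2220$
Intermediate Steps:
$M{\left(Q \right)} = 4$ ($M{\left(Q \right)} = 4 + 0 = 4$)
$- 60 \left(M{\left(-10 \right)} + \left(36 - 3\right)\right) = - 60 \left(4 + \left(36 - 3\right)\right) = - 60 \left(4 + 33\right) = \left(-60\right) 37 = -2220$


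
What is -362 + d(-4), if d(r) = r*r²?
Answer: -426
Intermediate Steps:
d(r) = r³
-362 + d(-4) = -362 + (-4)³ = -362 - 64 = -426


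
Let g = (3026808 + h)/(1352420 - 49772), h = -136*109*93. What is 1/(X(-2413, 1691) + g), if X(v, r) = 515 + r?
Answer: 54277/119803736 ≈ 0.00045305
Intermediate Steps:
h = -1378632 (h = -14824*93 = -1378632)
g = 68674/54277 (g = (3026808 - 1378632)/(1352420 - 49772) = 1648176/1302648 = 1648176*(1/1302648) = 68674/54277 ≈ 1.2653)
1/(X(-2413, 1691) + g) = 1/((515 + 1691) + 68674/54277) = 1/(2206 + 68674/54277) = 1/(119803736/54277) = 54277/119803736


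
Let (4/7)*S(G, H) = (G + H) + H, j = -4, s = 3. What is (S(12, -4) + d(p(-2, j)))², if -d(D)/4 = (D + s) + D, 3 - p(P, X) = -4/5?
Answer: 31329/25 ≈ 1253.2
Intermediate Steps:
S(G, H) = 7*H/2 + 7*G/4 (S(G, H) = 7*((G + H) + H)/4 = 7*(G + 2*H)/4 = 7*H/2 + 7*G/4)
p(P, X) = 19/5 (p(P, X) = 3 - (-4)/5 = 3 - 1*(-⅘) = 3 + ⅘ = 19/5)
d(D) = -12 - 8*D (d(D) = -4*((D + 3) + D) = -4*((3 + D) + D) = -4*(3 + 2*D) = -12 - 8*D)
(S(12, -4) + d(p(-2, j)))² = (((7/2)*(-4) + (7/4)*12) + (-12 - 8*19/5))² = ((-14 + 21) + (-12 - 152/5))² = (7 - 212/5)² = (-177/5)² = 31329/25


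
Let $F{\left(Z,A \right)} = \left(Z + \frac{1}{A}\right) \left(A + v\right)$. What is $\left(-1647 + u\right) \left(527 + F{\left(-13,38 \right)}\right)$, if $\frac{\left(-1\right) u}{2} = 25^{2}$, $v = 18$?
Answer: $\frac{10982527}{19} \approx 5.7803 \cdot 10^{5}$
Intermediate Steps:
$F{\left(Z,A \right)} = \left(18 + A\right) \left(Z + \frac{1}{A}\right)$ ($F{\left(Z,A \right)} = \left(Z + \frac{1}{A}\right) \left(A + 18\right) = \left(Z + \frac{1}{A}\right) \left(18 + A\right) = \left(18 + A\right) \left(Z + \frac{1}{A}\right)$)
$u = -1250$ ($u = - 2 \cdot 25^{2} = \left(-2\right) 625 = -1250$)
$\left(-1647 + u\right) \left(527 + F{\left(-13,38 \right)}\right) = \left(-1647 - 1250\right) \left(527 + \left(1 + 18 \left(-13\right) + \frac{18}{38} + 38 \left(-13\right)\right)\right) = - 2897 \left(527 + \left(1 - 234 + 18 \cdot \frac{1}{38} - 494\right)\right) = - 2897 \left(527 + \left(1 - 234 + \frac{9}{19} - 494\right)\right) = - 2897 \left(527 - \frac{13804}{19}\right) = \left(-2897\right) \left(- \frac{3791}{19}\right) = \frac{10982527}{19}$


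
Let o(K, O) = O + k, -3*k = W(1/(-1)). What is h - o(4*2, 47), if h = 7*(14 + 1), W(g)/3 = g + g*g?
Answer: 58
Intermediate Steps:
W(g) = 3*g + 3*g**2 (W(g) = 3*(g + g*g) = 3*(g + g**2) = 3*g + 3*g**2)
k = 0 (k = -(1 + 1/(-1))/(-1) = -(-1)*(1 - 1) = -(-1)*0 = -1/3*0 = 0)
o(K, O) = O (o(K, O) = O + 0 = O)
h = 105 (h = 7*15 = 105)
h - o(4*2, 47) = 105 - 1*47 = 105 - 47 = 58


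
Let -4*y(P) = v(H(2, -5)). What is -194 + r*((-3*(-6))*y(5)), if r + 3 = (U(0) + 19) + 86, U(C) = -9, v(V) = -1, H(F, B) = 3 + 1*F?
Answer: 449/2 ≈ 224.50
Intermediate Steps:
H(F, B) = 3 + F
y(P) = ¼ (y(P) = -¼*(-1) = ¼)
r = 93 (r = -3 + ((-9 + 19) + 86) = -3 + (10 + 86) = -3 + 96 = 93)
-194 + r*((-3*(-6))*y(5)) = -194 + 93*(-3*(-6)*(¼)) = -194 + 93*(18*(¼)) = -194 + 93*(9/2) = -194 + 837/2 = 449/2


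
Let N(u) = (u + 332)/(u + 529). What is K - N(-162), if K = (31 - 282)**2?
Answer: 23121197/367 ≈ 63001.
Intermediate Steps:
K = 63001 (K = (-251)**2 = 63001)
N(u) = (332 + u)/(529 + u)
K - N(-162) = 63001 - (332 - 162)/(529 - 162) = 63001 - 170/367 = 23121197/367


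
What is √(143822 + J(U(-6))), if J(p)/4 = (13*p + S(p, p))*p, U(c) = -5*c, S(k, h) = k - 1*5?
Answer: √193622 ≈ 440.02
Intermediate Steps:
S(k, h) = -5 + k (S(k, h) = k - 5 = -5 + k)
J(p) = 4*p*(-5 + 14*p) (J(p) = 4*((13*p + (-5 + p))*p) = 4*((-5 + 14*p)*p) = 4*(p*(-5 + 14*p)) = 4*p*(-5 + 14*p))
√(143822 + J(U(-6))) = √(143822 + 4*(-5*(-6))*(-5 + 14*(-5*(-6)))) = √(143822 + 4*30*(-5 + 14*30)) = √(143822 + 4*30*(-5 + 420)) = √(143822 + 4*30*415) = √(143822 + 49800) = √193622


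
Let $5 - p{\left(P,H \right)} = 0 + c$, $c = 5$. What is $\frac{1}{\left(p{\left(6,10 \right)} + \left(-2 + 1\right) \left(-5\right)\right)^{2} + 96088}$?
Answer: $\frac{1}{96113} \approx 1.0404 \cdot 10^{-5}$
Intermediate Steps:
$p{\left(P,H \right)} = 0$ ($p{\left(P,H \right)} = 5 - \left(0 + 5\right) = 5 - 5 = 0$)
$\frac{1}{\left(p{\left(6,10 \right)} + \left(-2 + 1\right) \left(-5\right)\right)^{2} + 96088} = \frac{1}{\left(0 + \left(-2 + 1\right) \left(-5\right)\right)^{2} + 96088} = \frac{1}{\left(0 - -5\right)^{2} + 96088} = \frac{1}{\left(0 + 5\right)^{2} + 96088} = \frac{1}{5^{2} + 96088} = \frac{1}{25 + 96088} = \frac{1}{96113}$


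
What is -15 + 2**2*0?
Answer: -15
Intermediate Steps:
-15 + 2**2*0 = -15 + 4*0 = -15 + 0 = -15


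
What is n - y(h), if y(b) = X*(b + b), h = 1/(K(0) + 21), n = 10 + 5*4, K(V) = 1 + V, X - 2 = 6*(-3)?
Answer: 346/11 ≈ 31.455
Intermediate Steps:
X = -16 (X = 2 + 6*(-3) = 2 - 18 = -16)
n = 30 (n = 10 + 20 = 30)
h = 1/22 (h = 1/((1 + 0) + 21) = 1/(1 + 21) = 1/22 ≈ 0.045455)
y(b) = -32*b (y(b) = -16*(b + b) = -32*b)
n - y(h) = 30 - (-32)/22 = 30 - 1*(-16/11) = 30 + 16/11 = 346/11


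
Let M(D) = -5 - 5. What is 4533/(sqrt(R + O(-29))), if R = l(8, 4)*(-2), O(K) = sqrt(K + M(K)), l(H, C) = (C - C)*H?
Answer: -1511*(-39)**(3/4)/13 ≈ 1282.6 - 1282.6*I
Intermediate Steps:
M(D) = -10
l(H, C) = 0 (l(H, C) = 0*H = 0)
O(K) = sqrt(-10 + K) (O(K) = sqrt(K - 10) = sqrt(-10 + K))
R = 0 (R = 0*(-2) = 0)
4533/(sqrt(R + O(-29))) = 4533/(sqrt(0 + sqrt(-10 - 29))) = 4533/(sqrt(0 + sqrt(-39))) = 4533/(sqrt(0 + I*sqrt(39))) = 4533/(sqrt(I*sqrt(39))) = 4533/((39**(1/4)*sqrt(I))) = 4533*(-39**(3/4)*I**(3/2)/39) = -1511*39**(3/4)*I**(3/2)/13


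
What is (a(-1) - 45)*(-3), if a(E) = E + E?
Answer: 141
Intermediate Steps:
a(E) = 2*E
(a(-1) - 45)*(-3) = (2*(-1) - 45)*(-3) = (-2 - 45)*(-3) = -47*(-3) = 141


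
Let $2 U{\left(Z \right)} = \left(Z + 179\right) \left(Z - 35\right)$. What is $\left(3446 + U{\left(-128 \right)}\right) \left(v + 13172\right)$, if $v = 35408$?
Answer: $-34516090$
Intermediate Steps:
$U{\left(Z \right)} = \frac{\left(-35 + Z\right) \left(179 + Z\right)}{2}$ ($U{\left(Z \right)} = \frac{\left(Z + 179\right) \left(Z - 35\right)}{2} = \frac{\left(179 + Z\right) \left(-35 + Z\right)}{2} = \frac{\left(-35 + Z\right) \left(179 + Z\right)}{2}$)
$\left(3446 + U{\left(-128 \right)}\right) \left(v + 13172\right) = \left(3446 + \left(- \frac{6265}{2} + \frac{\left(-128\right)^{2}}{2} + 72 \left(-128\right)\right)\right) \left(35408 + 13172\right) = \left(3446 - \frac{8313}{2}\right) 48580 = \left(- \frac{1421}{2}\right) 48580 = -34516090$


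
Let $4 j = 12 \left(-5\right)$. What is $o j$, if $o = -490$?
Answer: $7350$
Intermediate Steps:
$j = -15$ ($j = \frac{12 \left(-5\right)}{4} = \frac{1}{4} \left(-60\right) = -15$)
$o j = \left(-490\right) \left(-15\right) = 7350$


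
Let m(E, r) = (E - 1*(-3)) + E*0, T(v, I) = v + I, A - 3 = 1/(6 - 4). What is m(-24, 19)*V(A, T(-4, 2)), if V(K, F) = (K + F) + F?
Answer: 21/2 ≈ 10.500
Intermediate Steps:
A = 7/2 (A = 3 + 1/(6 - 4) = 3 + 1/2 = 7/2 ≈ 3.5000)
T(v, I) = I + v
V(K, F) = K + 2*F (V(K, F) = (F + K) + F = K + 2*F)
m(E, r) = 3 + E (m(E, r) = (E + 3) + 0 = (3 + E) + 0 = 3 + E)
m(-24, 19)*V(A, T(-4, 2)) = (3 - 24)*(7/2 + 2*(2 - 4)) = -21*(7/2 + 2*(-2)) = -21*(7/2 - 4) = -21*(-1/2) = 21/2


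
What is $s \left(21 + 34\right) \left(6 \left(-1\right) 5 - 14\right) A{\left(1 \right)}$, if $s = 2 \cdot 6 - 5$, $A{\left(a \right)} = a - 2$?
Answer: $16940$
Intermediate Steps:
$A{\left(a \right)} = -2 + a$ ($A{\left(a \right)} = a - 2 = -2 + a$)
$s = 7$ ($s = 12 - 5 = 7$)
$s \left(21 + 34\right) \left(6 \left(-1\right) 5 - 14\right) A{\left(1 \right)} = 7 \left(21 + 34\right) \left(6 \left(-1\right) 5 - 14\right) \left(-2 + 1\right) = 7 \cdot 55 \left(\left(-6\right) 5 - 14\right) \left(-1\right) = 7 \cdot 55 \left(-30 - 14\right) \left(-1\right) = 7 \cdot 55 \left(-44\right) \left(-1\right) = 7 \left(-2420\right) \left(-1\right) = \left(-16940\right) \left(-1\right) = 16940$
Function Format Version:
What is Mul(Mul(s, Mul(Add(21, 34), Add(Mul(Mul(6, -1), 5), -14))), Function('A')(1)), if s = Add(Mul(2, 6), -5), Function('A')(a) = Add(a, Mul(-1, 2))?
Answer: 16940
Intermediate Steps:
Function('A')(a) = Add(-2, a) (Function('A')(a) = Add(a, -2) = Add(-2, a))
s = 7 (s = Add(12, -5) = 7)
Mul(Mul(s, Mul(Add(21, 34), Add(Mul(Mul(6, -1), 5), -14))), Function('A')(1)) = Mul(Mul(7, Mul(Add(21, 34), Add(Mul(Mul(6, -1), 5), -14))), Add(-2, 1)) = Mul(Mul(7, Mul(55, Add(Mul(-6, 5), -14))), -1) = Mul(Mul(7, Mul(55, Add(-30, -14))), -1) = Mul(Mul(7, Mul(55, -44)), -1) = Mul(Mul(7, -2420), -1) = Mul(-16940, -1) = 16940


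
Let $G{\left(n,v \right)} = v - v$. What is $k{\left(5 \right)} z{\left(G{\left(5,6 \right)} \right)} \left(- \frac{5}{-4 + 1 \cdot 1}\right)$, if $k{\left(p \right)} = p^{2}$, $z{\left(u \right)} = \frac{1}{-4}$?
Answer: $- \frac{125}{12} \approx -10.417$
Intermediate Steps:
$G{\left(n,v \right)} = 0$
$z{\left(u \right)} = - \frac{1}{4}$
$k{\left(5 \right)} z{\left(G{\left(5,6 \right)} \right)} \left(- \frac{5}{-4 + 1 \cdot 1}\right) = 5^{2} \left(- \frac{1}{4}\right) \left(- \frac{5}{-4 + 1 \cdot 1}\right) = 25 \left(- \frac{1}{4}\right) \left(- \frac{5}{-4 + 1}\right) = - \frac{25 \left(- \frac{5}{-3}\right)}{4} = - \frac{25 \left(\left(-5\right) \left(- \frac{1}{3}\right)\right)}{4} = \left(- \frac{25}{4}\right) \frac{5}{3} = - \frac{125}{12}$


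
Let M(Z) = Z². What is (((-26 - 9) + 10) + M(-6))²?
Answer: 121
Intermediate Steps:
(((-26 - 9) + 10) + M(-6))² = (((-26 - 9) + 10) + (-6)²)² = ((-35 + 10) + 36)² = (-25 + 36)² = 11² = 121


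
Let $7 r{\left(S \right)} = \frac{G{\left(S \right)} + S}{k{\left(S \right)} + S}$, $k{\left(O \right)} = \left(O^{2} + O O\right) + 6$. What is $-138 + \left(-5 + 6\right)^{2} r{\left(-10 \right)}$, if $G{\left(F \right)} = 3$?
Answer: $- \frac{27049}{196} \approx -138.01$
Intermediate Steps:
$k{\left(O \right)} = 6 + 2 O^{2}$ ($k{\left(O \right)} = \left(O^{2} + O^{2}\right) + 6 = 2 O^{2} + 6 = 6 + 2 O^{2}$)
$r{\left(S \right)} = \frac{3 + S}{7 \left(6 + S + 2 S^{2}\right)}$ ($r{\left(S \right)} = \frac{\left(3 + S\right) \frac{1}{\left(6 + 2 S^{2}\right) + S}}{7} = \frac{\left(3 + S\right) \frac{1}{6 + S + 2 S^{2}}}{7} = \frac{\frac{1}{6 + S + 2 S^{2}} \left(3 + S\right)}{7} = \frac{3 + S}{7 \left(6 + S + 2 S^{2}\right)}$)
$-138 + \left(-5 + 6\right)^{2} r{\left(-10 \right)} = -138 + \left(-5 + 6\right)^{2} \frac{3 - 10}{7 \left(6 - 10 + 2 \left(-10\right)^{2}\right)} = -138 + 1^{2} \cdot \frac{1}{7} \frac{1}{6 - 10 + 2 \cdot 100} \left(-7\right) = -138 + 1 \cdot \frac{1}{7} \frac{1}{6 - 10 + 200} \left(-7\right) = -138 + 1 \cdot \frac{1}{7} \cdot \frac{1}{196} \left(-7\right) = -138 + 1 \left(- \frac{1}{196}\right) = -138 - \frac{1}{196} = - \frac{27049}{196}$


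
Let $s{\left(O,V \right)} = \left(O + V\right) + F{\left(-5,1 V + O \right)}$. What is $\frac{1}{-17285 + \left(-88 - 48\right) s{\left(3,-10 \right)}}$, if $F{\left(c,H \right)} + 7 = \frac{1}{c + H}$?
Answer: $- \frac{3}{46109} \approx -6.5063 \cdot 10^{-5}$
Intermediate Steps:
$F{\left(c,H \right)} = -7 + \frac{1}{H + c}$ ($F{\left(c,H \right)} = -7 + \frac{1}{c + H} = -7 + \frac{1}{H + c}$)
$s{\left(O,V \right)} = O + V + \frac{36 - 7 O - 7 V}{-5 + O + V}$ ($s{\left(O,V \right)} = \left(O + V\right) + \frac{1 - 7 \left(1 V + O\right) - -35}{\left(1 V + O\right) - 5} = \left(O + V\right) + \frac{1 - 7 \left(V + O\right) + 35}{\left(V + O\right) - 5} = \left(O + V\right) + \frac{1 - 7 \left(O + V\right) + 35}{\left(O + V\right) - 5} = \left(O + V\right) + \frac{1 - \left(7 O + 7 V\right) + 35}{-5 + O + V} = \left(O + V\right) + \frac{36 - 7 O - 7 V}{-5 + O + V} = O + V + \frac{36 - 7 O - 7 V}{-5 + O + V}$)
$\frac{1}{-17285 + \left(-88 - 48\right) s{\left(3,-10 \right)}} = \frac{1}{-17285 + \left(-88 - 48\right) \frac{36 - 21 - -70 + \left(3 - 10\right) \left(-5 + 3 - 10\right)}{-5 + 3 - 10}} = \frac{1}{-17285 - 136 \frac{36 - 21 + 70 - -84}{-12}} = \frac{1}{-17285 - 136 \left(- \frac{36 - 21 + 70 + 84}{12}\right)} = \frac{1}{-17285 - 136 \left(\left(- \frac{1}{12}\right) 169\right)} = \frac{1}{-17285 - - \frac{5746}{3}} = \frac{1}{-17285 + \frac{5746}{3}} = \frac{1}{- \frac{46109}{3}} = - \frac{3}{46109}$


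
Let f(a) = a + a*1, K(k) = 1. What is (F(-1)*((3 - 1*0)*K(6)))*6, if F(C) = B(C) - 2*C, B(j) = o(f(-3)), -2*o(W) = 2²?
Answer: 0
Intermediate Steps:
f(a) = 2*a (f(a) = a + a = 2*a)
o(W) = -2 (o(W) = -½*2² = -½*4 = -2)
B(j) = -2
F(C) = -2 - 2*C
(F(-1)*((3 - 1*0)*K(6)))*6 = ((-2 - 2*(-1))*((3 - 1*0)*1))*6 = ((-2 + 2)*((3 + 0)*1))*6 = (0*(3*1))*6 = (0*3)*6 = 0*6 = 0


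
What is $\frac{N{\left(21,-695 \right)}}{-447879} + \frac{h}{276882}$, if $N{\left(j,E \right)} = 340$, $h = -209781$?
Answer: $- \frac{31350214793}{41336544426} \approx -0.75841$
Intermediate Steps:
$\frac{N{\left(21,-695 \right)}}{-447879} + \frac{h}{276882} = \frac{340}{-447879} - \frac{209781}{276882} = 340 \left(- \frac{1}{447879}\right) - \frac{69927}{92294} = - \frac{340}{447879} - \frac{69927}{92294} = - \frac{31350214793}{41336544426}$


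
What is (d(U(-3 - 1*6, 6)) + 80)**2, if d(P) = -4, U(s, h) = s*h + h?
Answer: 5776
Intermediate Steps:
U(s, h) = h + h*s (U(s, h) = h*s + h = h + h*s)
(d(U(-3 - 1*6, 6)) + 80)**2 = (-4 + 80)**2 = 76**2 = 5776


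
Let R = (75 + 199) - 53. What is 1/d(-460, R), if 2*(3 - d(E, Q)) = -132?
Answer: 1/69 ≈ 0.014493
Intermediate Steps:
R = 221 (R = 274 - 53 = 221)
d(E, Q) = 69 (d(E, Q) = 3 - ½*(-132) = 3 + 66 = 69)
1/d(-460, R) = 1/69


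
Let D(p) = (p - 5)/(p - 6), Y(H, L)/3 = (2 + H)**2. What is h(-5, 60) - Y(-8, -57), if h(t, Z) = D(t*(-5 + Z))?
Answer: -30068/281 ≈ -107.00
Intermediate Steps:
Y(H, L) = 3*(2 + H)**2
D(p) = (-5 + p)/(-6 + p)
h(t, Z) = (-5 + t*(-5 + Z))/(-6 + t*(-5 + Z))
h(-5, 60) - Y(-8, -57) = (-5 - 5*(-5 + 60))/(-6 - 5*(-5 + 60)) - 3*(2 - 8)**2 = (-5 - 5*55)/(-6 - 5*55) - 3*(-6)**2 = (-5 - 275)/(-6 - 275) - 3*36 = -280/(-281) - 1*108 = -1/281*(-280) - 108 = 280/281 - 108 = -30068/281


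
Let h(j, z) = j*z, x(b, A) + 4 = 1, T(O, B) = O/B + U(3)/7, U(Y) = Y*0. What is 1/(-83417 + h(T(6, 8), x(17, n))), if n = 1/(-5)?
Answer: -4/333677 ≈ -1.1988e-5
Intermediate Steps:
n = -⅕ ≈ -0.20000
U(Y) = 0
T(O, B) = O/B (T(O, B) = O/B + 0/7 = O/B + 0*(⅐) = O/B + 0 = O/B)
x(b, A) = -3 (x(b, A) = -4 + 1 = -3)
1/(-83417 + h(T(6, 8), x(17, n))) = 1/(-83417 + (6/8)*(-3)) = 1/(-83417 + (6*(⅛))*(-3)) = 1/(-83417 + (¾)*(-3)) = 1/(-83417 - 9/4) = 1/(-333677/4) = -4/333677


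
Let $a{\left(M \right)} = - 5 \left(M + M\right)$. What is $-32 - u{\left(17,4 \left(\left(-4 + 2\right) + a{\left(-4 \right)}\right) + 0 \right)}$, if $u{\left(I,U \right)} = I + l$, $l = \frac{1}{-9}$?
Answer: $- \frac{440}{9} \approx -48.889$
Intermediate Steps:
$l = - \frac{1}{9} \approx -0.11111$
$a{\left(M \right)} = - 10 M$ ($a{\left(M \right)} = - 5 \cdot 2 M = - 10 M$)
$u{\left(I,U \right)} = - \frac{1}{9} + I$ ($u{\left(I,U \right)} = I - \frac{1}{9} = - \frac{1}{9} + I$)
$-32 - u{\left(17,4 \left(\left(-4 + 2\right) + a{\left(-4 \right)}\right) + 0 \right)} = -32 - \left(- \frac{1}{9} + 17\right) = -32 - \frac{152}{9} = - \frac{440}{9}$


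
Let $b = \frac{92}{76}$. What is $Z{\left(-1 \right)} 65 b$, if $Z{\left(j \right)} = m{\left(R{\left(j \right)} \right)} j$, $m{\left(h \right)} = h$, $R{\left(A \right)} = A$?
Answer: $\frac{1495}{19} \approx 78.684$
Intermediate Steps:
$b = \frac{23}{19}$ ($b = 92 \cdot \frac{1}{76} = \frac{23}{19} \approx 1.2105$)
$Z{\left(j \right)} = j^{2}$ ($Z{\left(j \right)} = j j = j^{2}$)
$Z{\left(-1 \right)} 65 b = \left(-1\right)^{2} \cdot 65 \cdot \frac{23}{19} = 1 \cdot 65 \cdot \frac{23}{19} = 65 \cdot \frac{23}{19} = \frac{1495}{19}$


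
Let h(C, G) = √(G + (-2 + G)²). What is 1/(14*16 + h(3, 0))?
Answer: 1/226 ≈ 0.0044248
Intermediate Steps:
1/(14*16 + h(3, 0)) = 1/(14*16 + √(0 + (-2 + 0)²)) = 1/(224 + √(0 + (-2)²)) = 1/(224 + √(0 + 4)) = 1/(224 + √4) = 1/(224 + 2) = 1/226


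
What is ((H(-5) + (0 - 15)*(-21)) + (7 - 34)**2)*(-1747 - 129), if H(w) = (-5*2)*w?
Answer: -2052344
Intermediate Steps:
H(w) = -10*w
((H(-5) + (0 - 15)*(-21)) + (7 - 34)**2)*(-1747 - 129) = ((-10*(-5) + (0 - 15)*(-21)) + (7 - 34)**2)*(-1747 - 129) = ((50 - 15*(-21)) + (-27)**2)*(-1876) = ((50 + 315) + 729)*(-1876) = (365 + 729)*(-1876) = 1094*(-1876) = -2052344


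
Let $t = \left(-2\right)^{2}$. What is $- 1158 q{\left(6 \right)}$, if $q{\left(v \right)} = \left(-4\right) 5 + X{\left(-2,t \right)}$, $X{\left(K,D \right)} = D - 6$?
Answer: $25476$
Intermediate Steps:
$t = 4$
$X{\left(K,D \right)} = -6 + D$ ($X{\left(K,D \right)} = D - 6 = -6 + D$)
$q{\left(v \right)} = -22$ ($q{\left(v \right)} = \left(-4\right) 5 + \left(-6 + 4\right) = -20 - 2 = -22$)
$- 1158 q{\left(6 \right)} = \left(-1158\right) \left(-22\right) = 25476$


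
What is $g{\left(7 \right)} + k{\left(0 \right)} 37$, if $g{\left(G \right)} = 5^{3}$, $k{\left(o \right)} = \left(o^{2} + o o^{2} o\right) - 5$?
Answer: $-60$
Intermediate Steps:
$k{\left(o \right)} = -5 + o^{2} + o^{4}$ ($k{\left(o \right)} = \left(o^{2} + o^{3} o\right) - 5 = \left(o^{2} + o^{4}\right) - 5 = -5 + o^{2} + o^{4}$)
$g{\left(G \right)} = 125$
$g{\left(7 \right)} + k{\left(0 \right)} 37 = 125 + \left(-5 + 0^{2} + 0^{4}\right) 37 = 125 + \left(-5 + 0 + 0\right) 37 = 125 - 185 = -60$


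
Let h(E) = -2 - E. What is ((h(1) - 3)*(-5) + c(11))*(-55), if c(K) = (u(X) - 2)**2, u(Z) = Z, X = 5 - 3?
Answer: -1650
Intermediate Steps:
X = 2
c(K) = 0 (c(K) = (2 - 2)**2 = 0**2 = 0)
((h(1) - 3)*(-5) + c(11))*(-55) = (((-2 - 1*1) - 3)*(-5) + 0)*(-55) = (((-2 - 1) - 3)*(-5) + 0)*(-55) = ((-3 - 3)*(-5) + 0)*(-55) = (-6*(-5) + 0)*(-55) = (30 + 0)*(-55) = 30*(-55) = -1650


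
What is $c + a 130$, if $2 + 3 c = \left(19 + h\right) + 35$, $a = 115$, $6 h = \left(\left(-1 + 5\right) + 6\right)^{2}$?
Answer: $\frac{134756}{9} \approx 14973.0$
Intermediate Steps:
$h = \frac{50}{3}$ ($h = \frac{\left(\left(-1 + 5\right) + 6\right)^{2}}{6} = \frac{\left(4 + 6\right)^{2}}{6} = \frac{10^{2}}{6} = \frac{1}{6} \cdot 100 = \frac{50}{3} \approx 16.667$)
$c = \frac{206}{9}$ ($c = - \frac{2}{3} + \frac{\left(19 + \frac{50}{3}\right) + 35}{3} = - \frac{2}{3} + \frac{\frac{107}{3} + 35}{3} = - \frac{2}{3} + \frac{1}{3} \cdot \frac{212}{3} = - \frac{2}{3} + \frac{212}{9} = \frac{206}{9} \approx 22.889$)
$c + a 130 = \frac{206}{9} + 115 \cdot 130 = \frac{206}{9} + 14950 = \frac{134756}{9}$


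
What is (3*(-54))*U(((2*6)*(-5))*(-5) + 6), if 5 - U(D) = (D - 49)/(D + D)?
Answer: -25227/34 ≈ -741.97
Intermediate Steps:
U(D) = 5 - (-49 + D)/(2*D) (U(D) = 5 - (D - 49)/(D + D) = 5 - (-49 + D)/(2*D))
(3*(-54))*U(((2*6)*(-5))*(-5) + 6) = (3*(-54))*((49 + 9*(((2*6)*(-5))*(-5) + 6))/(2*(((2*6)*(-5))*(-5) + 6))) = -81*(49 + 9*((12*(-5))*(-5) + 6))/((12*(-5))*(-5) + 6) = -81*(49 + 9*(-60*(-5) + 6))/(-60*(-5) + 6) = -81*(49 + 9*(300 + 6))/(300 + 6) = -81*(49 + 9*306)/306 = -81*(49 + 2754)/306 = -81*2803/306 = -162*2803/612 = -25227/34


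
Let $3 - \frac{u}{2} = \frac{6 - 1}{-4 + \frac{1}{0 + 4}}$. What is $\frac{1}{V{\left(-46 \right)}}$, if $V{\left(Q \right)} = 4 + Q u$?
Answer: $- \frac{3}{1184} \approx -0.0025338$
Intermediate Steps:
$u = \frac{26}{3}$ ($u = 6 - 2 \frac{6 - 1}{-4 + \frac{1}{0 + 4}} = 6 - 2 \frac{5}{-4 + \frac{1}{4}} = 6 - 2 \frac{5}{- \frac{15}{4}} = 6 - 2 \cdot 5 \left(- \frac{4}{15}\right) = 6 - - \frac{8}{3} = 6 + \frac{8}{3} = \frac{26}{3} \approx 8.6667$)
$V{\left(Q \right)} = 4 + \frac{26 Q}{3}$ ($V{\left(Q \right)} = 4 + Q \frac{26}{3} = 4 + \frac{26 Q}{3}$)
$\frac{1}{V{\left(-46 \right)}} = \frac{1}{4 + \frac{26}{3} \left(-46\right)} = \frac{1}{4 - \frac{1196}{3}} = \frac{1}{- \frac{1184}{3}} = - \frac{3}{1184}$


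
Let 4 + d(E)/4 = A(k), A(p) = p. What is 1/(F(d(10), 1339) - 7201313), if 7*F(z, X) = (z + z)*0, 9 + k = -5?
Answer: -1/7201313 ≈ -1.3886e-7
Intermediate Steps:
k = -14 (k = -9 - 5 = -14)
d(E) = -72 (d(E) = -16 + 4*(-14) = -16 - 56 = -72)
F(z, X) = 0 (F(z, X) = ((z + z)*0)/7 = ((2*z)*0)/7 = (⅐)*0 = 0)
1/(F(d(10), 1339) - 7201313) = 1/(0 - 7201313) = 1/(-7201313) = -1/7201313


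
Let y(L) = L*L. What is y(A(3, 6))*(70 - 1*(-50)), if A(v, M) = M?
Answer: 4320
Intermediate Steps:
y(L) = L²
y(A(3, 6))*(70 - 1*(-50)) = 6²*(70 - 1*(-50)) = 36*(70 + 50) = 36*120 = 4320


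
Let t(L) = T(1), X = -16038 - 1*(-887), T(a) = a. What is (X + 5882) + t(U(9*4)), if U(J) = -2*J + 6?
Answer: -9268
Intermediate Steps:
U(J) = 6 - 2*J
X = -15151 (X = -16038 + 887 = -15151)
t(L) = 1
(X + 5882) + t(U(9*4)) = (-15151 + 5882) + 1 = -9269 + 1 = -9268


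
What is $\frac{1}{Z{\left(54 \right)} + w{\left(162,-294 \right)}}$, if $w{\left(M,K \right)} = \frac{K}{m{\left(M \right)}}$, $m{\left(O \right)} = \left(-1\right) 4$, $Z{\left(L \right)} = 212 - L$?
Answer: $\frac{2}{463} \approx 0.0043197$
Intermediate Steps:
$m{\left(O \right)} = -4$
$w{\left(M,K \right)} = - \frac{K}{4}$ ($w{\left(M,K \right)} = \frac{K}{-4} = K \left(- \frac{1}{4}\right) = - \frac{K}{4}$)
$\frac{1}{Z{\left(54 \right)} + w{\left(162,-294 \right)}} = \frac{1}{\left(212 - 54\right) - - \frac{147}{2}} = \frac{1}{\left(212 - 54\right) + \frac{147}{2}} = \frac{1}{158 + \frac{147}{2}} = \frac{1}{\frac{463}{2}} = \frac{2}{463}$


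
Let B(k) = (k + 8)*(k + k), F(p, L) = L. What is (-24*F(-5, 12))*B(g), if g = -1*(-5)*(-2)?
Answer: -11520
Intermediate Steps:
g = -10 (g = 5*(-2) = -10)
B(k) = 2*k*(8 + k) (B(k) = (8 + k)*(2*k) = 2*k*(8 + k))
(-24*F(-5, 12))*B(g) = (-24*12)*(2*(-10)*(8 - 10)) = -576*(-10)*(-2) = -288*40 = -11520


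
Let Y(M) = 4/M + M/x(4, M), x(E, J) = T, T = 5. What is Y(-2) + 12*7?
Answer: 408/5 ≈ 81.600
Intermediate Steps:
x(E, J) = 5
Y(M) = 4/M + M/5
Y(-2) + 12*7 = (4/(-2) + (1/5)*(-2)) + 12*7 = (4*(-1/2) - 2/5) + 84 = (-2 - 2/5) + 84 = -12/5 + 84 = 408/5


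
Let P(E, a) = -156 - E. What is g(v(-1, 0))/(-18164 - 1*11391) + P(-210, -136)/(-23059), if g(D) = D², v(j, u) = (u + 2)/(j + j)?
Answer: -1619029/681508745 ≈ -0.0023757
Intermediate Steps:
v(j, u) = (2 + u)/(2*j) (v(j, u) = (2 + u)/((2*j)) = (2 + u)*(1/(2*j)) = (2 + u)/(2*j))
g(v(-1, 0))/(-18164 - 1*11391) + P(-210, -136)/(-23059) = ((½)*(2 + 0)/(-1))²/(-18164 - 1*11391) + (-156 - 1*(-210))/(-23059) = ((½)*(-1)*2)²/(-18164 - 11391) + (-156 + 210)*(-1/23059) = (-1)²/(-29555) + 54*(-1/23059) = 1*(-1/29555) - 54/23059 = -1/29555 - 54/23059 = -1619029/681508745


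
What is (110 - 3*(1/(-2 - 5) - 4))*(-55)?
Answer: -47135/7 ≈ -6733.6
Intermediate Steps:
(110 - 3*(1/(-2 - 5) - 4))*(-55) = (110 - 3*(1/(-7) - 4))*(-55) = (110 - 3*(-⅐ - 4))*(-55) = (110 - 3*(-29/7))*(-55) = (110 + 87/7)*(-55) = (857/7)*(-55) = -47135/7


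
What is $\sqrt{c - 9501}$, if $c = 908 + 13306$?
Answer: $\sqrt{4713} \approx 68.651$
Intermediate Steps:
$c = 14214$
$\sqrt{c - 9501} = \sqrt{14214 - 9501} = \sqrt{4713}$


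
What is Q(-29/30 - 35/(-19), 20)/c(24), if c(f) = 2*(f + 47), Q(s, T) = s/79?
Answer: 499/6394260 ≈ 7.8039e-5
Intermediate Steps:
Q(s, T) = s/79 (Q(s, T) = s*(1/79) = s/79)
c(f) = 94 + 2*f (c(f) = 2*(47 + f) = 94 + 2*f)
Q(-29/30 - 35/(-19), 20)/c(24) = ((-29/30 - 35/(-19))/79)/(94 + 2*24) = ((-29*1/30 - 35*(-1/19))/79)/(94 + 48) = ((-29/30 + 35/19)/79)/142 = ((1/79)*(499/570))*(1/142) = (499/45030)*(1/142) = 499/6394260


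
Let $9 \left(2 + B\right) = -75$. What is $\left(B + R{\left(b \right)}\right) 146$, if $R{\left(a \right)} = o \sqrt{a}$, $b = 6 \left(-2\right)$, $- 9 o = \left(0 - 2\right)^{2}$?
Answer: $- \frac{4526}{3} - \frac{1168 i \sqrt{3}}{9} \approx -1508.7 - 224.78 i$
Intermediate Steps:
$B = - \frac{31}{3}$ ($B = -2 + \frac{1}{9} \left(-75\right) = -2 - \frac{25}{3} = - \frac{31}{3} \approx -10.333$)
$o = - \frac{4}{9}$ ($o = - \frac{\left(0 - 2\right)^{2}}{9} = - \frac{\left(-2\right)^{2}}{9} = \left(- \frac{1}{9}\right) 4 = - \frac{4}{9} \approx -0.44444$)
$b = -12$
$R{\left(a \right)} = - \frac{4 \sqrt{a}}{9}$
$\left(B + R{\left(b \right)}\right) 146 = \left(- \frac{31}{3} - \frac{4 \sqrt{-12}}{9}\right) 146 = \left(- \frac{31}{3} - \frac{4 \cdot 2 i \sqrt{3}}{9}\right) 146 = \left(- \frac{31}{3} - \frac{8 i \sqrt{3}}{9}\right) 146 = - \frac{4526}{3} - \frac{1168 i \sqrt{3}}{9}$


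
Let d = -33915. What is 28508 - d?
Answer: 62423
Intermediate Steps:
28508 - d = 28508 - 1*(-33915) = 28508 + 33915 = 62423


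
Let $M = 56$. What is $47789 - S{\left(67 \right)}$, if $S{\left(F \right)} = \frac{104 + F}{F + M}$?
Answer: $\frac{1959292}{41} \approx 47788.0$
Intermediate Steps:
$S{\left(F \right)} = \frac{104 + F}{56 + F}$ ($S{\left(F \right)} = \frac{104 + F}{F + 56} = \frac{104 + F}{56 + F}$)
$47789 - S{\left(67 \right)} = 47789 - \frac{104 + 67}{56 + 67} = 47789 - \frac{1}{123} \cdot 171 = 47789 - \frac{57}{41} = \frac{1959292}{41}$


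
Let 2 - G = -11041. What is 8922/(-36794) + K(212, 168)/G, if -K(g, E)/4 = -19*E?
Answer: 61876691/67719357 ≈ 0.91372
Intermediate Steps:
G = 11043 (G = 2 - 1*(-11041) = 2 + 11041 = 11043)
K(g, E) = 76*E (K(g, E) = -(-76)*E = 76*E)
8922/(-36794) + K(212, 168)/G = 8922/(-36794) + (76*168)/11043 = 8922*(-1/36794) + 12768*(1/11043) = -4461/18397 + 4256/3681 = 61876691/67719357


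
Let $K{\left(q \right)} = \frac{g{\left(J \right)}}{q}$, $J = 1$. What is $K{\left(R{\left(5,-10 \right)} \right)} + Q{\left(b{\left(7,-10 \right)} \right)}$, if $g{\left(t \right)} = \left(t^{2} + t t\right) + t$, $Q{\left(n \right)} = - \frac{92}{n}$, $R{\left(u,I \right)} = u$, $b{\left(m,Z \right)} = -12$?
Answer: $\frac{124}{15} \approx 8.2667$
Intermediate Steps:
$g{\left(t \right)} = t + 2 t^{2}$ ($g{\left(t \right)} = \left(t^{2} + t^{2}\right) + t = 2 t^{2} + t = t + 2 t^{2}$)
$K{\left(q \right)} = \frac{3}{q}$ ($K{\left(q \right)} = \frac{1 \left(1 + 2 \cdot 1\right)}{q} = \frac{1 \left(1 + 2\right)}{q} = \frac{1 \cdot 3}{q} = \frac{3}{q}$)
$K{\left(R{\left(5,-10 \right)} \right)} + Q{\left(b{\left(7,-10 \right)} \right)} = \frac{3}{5} - \frac{92}{-12} = 3 \cdot \frac{1}{5} - - \frac{23}{3} = \frac{3}{5} + \frac{23}{3} = \frac{124}{15}$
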